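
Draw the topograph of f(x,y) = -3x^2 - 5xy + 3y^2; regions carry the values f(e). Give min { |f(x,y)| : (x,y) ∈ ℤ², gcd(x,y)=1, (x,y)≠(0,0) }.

descent: ρ → (3,5,-3)  [lands on river]
river: ρ → (-3,7,1)
river: ρ → (1,7,-3)
river: ρ → (-3,5,3)
river: ρ → (3,7,-1)
river: ρ → (-1,7,3)
closes: descent 1, river 6
min |a| on river = 1

1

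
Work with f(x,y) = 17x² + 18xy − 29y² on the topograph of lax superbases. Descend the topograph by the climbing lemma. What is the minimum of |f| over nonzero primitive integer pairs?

river: ρ → (-29,40,6)
river: ρ → (6,44,-15)
river: ρ → (-15,46,3)
river: ρ → (3,44,-30)
river: ρ → (-30,16,17)
river: ρ → (17,18,-29)
closes: descent 0, river 6
min |a| on river = 3

3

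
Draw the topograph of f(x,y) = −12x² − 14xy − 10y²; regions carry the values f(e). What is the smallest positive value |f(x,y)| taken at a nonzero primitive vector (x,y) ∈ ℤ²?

translate: b→-10 (≡14 mod 24), so (12,14,10)→(12,-10,8)
flip: (12,-10,8)→(8,10,12)
translate: b→-6 (≡10 mod 16), so (8,10,12)→(8,-6,10)
reduced (well bottom): (8,-6,10) with a≤c, −a<b≤a
well minimum |f| = |-8| = 8 (negative-definite)

8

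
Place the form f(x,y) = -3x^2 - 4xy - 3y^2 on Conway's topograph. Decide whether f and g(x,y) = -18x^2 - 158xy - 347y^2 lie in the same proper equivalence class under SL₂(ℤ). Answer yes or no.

D₁ = -20, D₂ = -20
f is negative-definite; reduce −f:
−f: translate: b→-2 (≡4 mod 6), so (3,4,3)→(3,-2,2)
−f: flip: (3,-2,2)→(2,2,3)
−f: reduced (well bottom): (2,2,3) with a≤c, −a<b≤a
flip sign back: reduced form of f is (-2,-2,-3)
g is negative-definite; reduce −g:
−g: translate: b→14 (≡158 mod 36), so (18,158,347)→(18,14,3)
−g: flip: (18,14,3)→(3,-14,18)
−g: translate: b→-2 (≡-14 mod 6), so (3,-14,18)→(3,-2,2)
−g: flip: (3,-2,2)→(2,2,3)
−g: reduced (well bottom): (2,2,3) with a≤c, −a<b≤a
flip sign back: reduced form of g is (-2,-2,-3)
reduced forms (-2, -2, -3) vs (-2, -2, -3) ⇒ equivalent

yes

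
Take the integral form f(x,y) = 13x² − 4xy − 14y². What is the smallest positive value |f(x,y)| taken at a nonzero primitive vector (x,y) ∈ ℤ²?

descent: ρ → (-14,4,13)  [lands on river]
river: ρ → (13,22,-5)
river: ρ → (-5,18,21)
river: ρ → (21,24,-2)
river: ρ → (-2,24,21)
river: ρ → (21,18,-5)
river: ρ → (-5,22,13)
river: ρ → (13,4,-14)
river: ρ → (-14,24,3)
river: ρ → (3,24,-14)
closes: descent 1, river 10
min |a| on river = 2

2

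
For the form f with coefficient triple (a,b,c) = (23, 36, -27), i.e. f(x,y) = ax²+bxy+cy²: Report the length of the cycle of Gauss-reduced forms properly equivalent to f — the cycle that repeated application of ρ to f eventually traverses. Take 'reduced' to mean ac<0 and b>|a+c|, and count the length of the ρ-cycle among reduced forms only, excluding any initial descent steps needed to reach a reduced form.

D = 3780, ⌊√D⌋ = 61
river: ρ → (-27,18,32)
river: ρ → (32,46,-13)
river: ρ → (-13,58,8)
river: ρ → (8,54,-27)
river: ρ → (-27,54,8)
river: ρ → (8,58,-13)
river: ρ → (-13,46,32)
river: ρ → (32,18,-27)
river: ρ → (-27,36,23)
river: ρ → (23,56,-7)
river: ρ → (-7,56,23)
river: ρ → (23,36,-27)
ρ-cycle length = 12 (tail of 0 descent steps not counted)

12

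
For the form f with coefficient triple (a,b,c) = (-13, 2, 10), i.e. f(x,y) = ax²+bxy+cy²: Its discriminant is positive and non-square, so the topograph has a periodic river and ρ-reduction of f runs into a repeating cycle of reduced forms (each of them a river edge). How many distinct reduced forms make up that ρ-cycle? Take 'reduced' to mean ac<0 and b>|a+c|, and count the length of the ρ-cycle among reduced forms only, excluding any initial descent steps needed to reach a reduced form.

D = 524, ⌊√D⌋ = 22
descent: ρ → (10,18,-5)  [lands on river]
river: ρ → (-5,22,2)
river: ρ → (2,22,-5)
river: ρ → (-5,18,10)
river: ρ → (10,22,-1)
river: ρ → (-1,22,10)
ρ-cycle length = 6 (tail of 1 descent step not counted)

6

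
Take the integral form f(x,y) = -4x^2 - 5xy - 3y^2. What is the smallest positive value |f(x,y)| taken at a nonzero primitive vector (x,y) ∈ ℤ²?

translate: b→-3 (≡5 mod 8), so (4,5,3)→(4,-3,2)
flip: (4,-3,2)→(2,3,4)
translate: b→-1 (≡3 mod 4), so (2,3,4)→(2,-1,3)
reduced (well bottom): (2,-1,3) with a≤c, −a<b≤a
well minimum |f| = |-2| = 2 (negative-definite)

2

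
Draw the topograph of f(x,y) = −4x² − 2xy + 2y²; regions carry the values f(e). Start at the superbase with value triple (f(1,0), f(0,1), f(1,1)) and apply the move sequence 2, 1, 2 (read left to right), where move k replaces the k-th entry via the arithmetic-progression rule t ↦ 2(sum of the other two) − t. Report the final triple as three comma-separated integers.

start (-4,2,-4) = (f(1,0),f(0,1),f(1,1))
replace slot 2: 2·((-4)+(-4)) − 2 = -18 → (-4,-18,-4)
replace slot 1: 2·((-18)+(-4)) − (-4) = -40 → (-40,-18,-4)
replace slot 2: 2·((-40)+(-4)) − (-18) = -70 → (-40,-70,-4)

-40,-70,-4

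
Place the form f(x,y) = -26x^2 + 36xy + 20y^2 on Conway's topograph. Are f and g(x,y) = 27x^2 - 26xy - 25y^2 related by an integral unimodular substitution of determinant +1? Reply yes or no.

D₁ = 3376, D₂ = 3376
river cycle of f (length 26): (20, 44, -18), (-18, 28, 36), (36, 44, -10), (-10, 56, 6), (6, 52, -28), (-28, 4, 30), (30, 56, -2), (-2, 56, 30), (30, 4, -28), (-28, 52, 6), … (16 more)
river cycle of g (length 48): (-25, 26, 27), (27, 28, -24), (-24, 20, 31), (31, 42, -13), (-13, 36, 40), (40, 44, -9), (-9, 46, 35), (35, 24, -20), (-20, 56, 3), (3, 58, -1), … (38 more)
cycles differ ⇒ inequivalent

no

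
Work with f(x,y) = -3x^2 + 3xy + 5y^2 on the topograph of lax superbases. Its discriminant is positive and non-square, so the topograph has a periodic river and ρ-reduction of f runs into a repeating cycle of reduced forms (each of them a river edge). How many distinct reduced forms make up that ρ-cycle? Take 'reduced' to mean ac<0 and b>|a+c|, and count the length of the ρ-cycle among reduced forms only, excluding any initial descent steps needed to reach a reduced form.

D = 69, ⌊√D⌋ = 8
river: ρ → (5,7,-1)
river: ρ → (-1,7,5)
river: ρ → (5,3,-3)
river: ρ → (-3,3,5)
ρ-cycle length = 4 (tail of 0 descent steps not counted)

4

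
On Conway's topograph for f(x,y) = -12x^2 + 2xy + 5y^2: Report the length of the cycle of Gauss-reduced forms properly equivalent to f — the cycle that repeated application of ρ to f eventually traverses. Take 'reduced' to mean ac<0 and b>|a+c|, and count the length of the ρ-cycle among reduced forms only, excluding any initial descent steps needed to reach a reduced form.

D = 244, ⌊√D⌋ = 15
descent: ρ → (5,8,-9)  [lands on river]
river: ρ → (-9,10,4)
river: ρ → (4,14,-3)
river: ρ → (-3,10,12)
river: ρ → (12,14,-1)
river: ρ → (-1,14,12)
river: ρ → (12,10,-3)
river: ρ → (-3,14,4)
river: ρ → (4,10,-9)
river: ρ → (-9,8,5)
river: ρ → (5,12,-5)
river: ρ → (-5,8,9)
river: ρ → (9,10,-4)
river: ρ → (-4,14,3)
river: ρ → (3,10,-12)
river: ρ → (-12,14,1)
river: ρ → (1,14,-12)
river: ρ → (-12,10,3)
river: ρ → (3,14,-4)
river: ρ → (-4,10,9)
river: ρ → (9,8,-5)
river: ρ → (-5,12,5)
ρ-cycle length = 22 (tail of 1 descent step not counted)

22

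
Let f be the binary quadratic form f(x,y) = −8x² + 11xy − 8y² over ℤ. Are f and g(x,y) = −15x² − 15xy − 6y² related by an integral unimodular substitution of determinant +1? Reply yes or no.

D₁ = -135, D₂ = -135
f is negative-definite; reduce −f:
−f: translate: b→5 (≡-11 mod 16), so (8,-11,8)→(8,5,5)
−f: flip: (8,5,5)→(5,-5,8)
−f: translate: b→5 (≡-5 mod 10), so (5,-5,8)→(5,5,8)
−f: reduced (well bottom): (5,5,8) with a≤c, −a<b≤a
flip sign back: reduced form of f is (-5,-5,-8)
g is negative-definite; reduce −g:
−g: flip: (15,15,6)→(6,-15,15)
−g: translate: b→-3 (≡-15 mod 12), so (6,-15,15)→(6,-3,6)
−g: flip: (6,-3,6)→(6,3,6)
−g: reduced (well bottom): (6,3,6) with a≤c, −a<b≤a
flip sign back: reduced form of g is (-6,-3,-6)
reduced forms (-5, -5, -8) vs (-6, -3, -6) ⇒ inequivalent

no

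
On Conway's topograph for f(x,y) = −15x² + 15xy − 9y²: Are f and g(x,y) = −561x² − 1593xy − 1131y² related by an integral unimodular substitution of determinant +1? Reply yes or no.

D₁ = -315, D₂ = -315
f is negative-definite; reduce −f:
−f: translate: b→15 (≡-15 mod 30), so (15,-15,9)→(15,15,9)
−f: flip: (15,15,9)→(9,-15,15)
−f: translate: b→3 (≡-15 mod 18), so (9,-15,15)→(9,3,9)
−f: reduced (well bottom): (9,3,9) with a≤c, −a<b≤a
flip sign back: reduced form of f is (-9,-3,-9)
g is negative-definite; reduce −g:
−g: translate: b→471 (≡1593 mod 1122), so (561,1593,1131)→(561,471,99)
−g: flip: (561,471,99)→(99,-471,561)
−g: translate: b→-75 (≡-471 mod 198), so (99,-471,561)→(99,-75,15)
−g: flip: (99,-75,15)→(15,75,99)
−g: translate: b→15 (≡75 mod 30), so (15,75,99)→(15,15,9)
−g: flip: (15,15,9)→(9,-15,15)
−g: translate: b→3 (≡-15 mod 18), so (9,-15,15)→(9,3,9)
−g: reduced (well bottom): (9,3,9) with a≤c, −a<b≤a
flip sign back: reduced form of g is (-9,-3,-9)
reduced forms (-9, -3, -9) vs (-9, -3, -9) ⇒ equivalent

yes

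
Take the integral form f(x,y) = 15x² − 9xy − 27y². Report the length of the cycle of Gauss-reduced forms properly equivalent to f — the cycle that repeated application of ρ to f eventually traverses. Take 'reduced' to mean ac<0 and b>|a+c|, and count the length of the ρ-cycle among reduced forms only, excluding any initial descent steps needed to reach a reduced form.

D = 1701, ⌊√D⌋ = 41
descent: ρ → (-27,9,15)
descent: ρ → (15,21,-21)  [lands on river]
river: ρ → (-21,21,15)
river: ρ → (15,39,-3)
river: ρ → (-3,39,15)
ρ-cycle length = 4 (tail of 2 descent steps not counted)

4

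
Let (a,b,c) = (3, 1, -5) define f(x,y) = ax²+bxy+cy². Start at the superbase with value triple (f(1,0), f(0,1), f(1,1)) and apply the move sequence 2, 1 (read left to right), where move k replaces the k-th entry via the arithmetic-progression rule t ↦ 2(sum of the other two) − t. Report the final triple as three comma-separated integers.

start (3,-5,-1) = (f(1,0),f(0,1),f(1,1))
replace slot 2: 2·(3+(-1)) − (-5) = 9 → (3,9,-1)
replace slot 1: 2·(9+(-1)) − 3 = 13 → (13,9,-1)

13,9,-1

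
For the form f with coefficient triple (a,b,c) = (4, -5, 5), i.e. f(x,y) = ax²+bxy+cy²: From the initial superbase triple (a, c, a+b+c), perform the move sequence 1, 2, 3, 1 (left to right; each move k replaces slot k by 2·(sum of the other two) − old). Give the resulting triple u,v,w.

start (4,5,4) = (f(1,0),f(0,1),f(1,1))
replace slot 1: 2·(5+4) − 4 = 14 → (14,5,4)
replace slot 2: 2·(14+4) − 5 = 31 → (14,31,4)
replace slot 3: 2·(14+31) − 4 = 86 → (14,31,86)
replace slot 1: 2·(31+86) − 14 = 220 → (220,31,86)

220,31,86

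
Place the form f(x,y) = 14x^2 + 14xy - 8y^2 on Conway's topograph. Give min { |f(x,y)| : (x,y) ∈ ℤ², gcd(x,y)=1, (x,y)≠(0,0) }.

river: ρ → (-8,18,10)
river: ρ → (10,22,-4)
river: ρ → (-4,18,20)
river: ρ → (20,22,-2)
river: ρ → (-2,22,20)
river: ρ → (20,18,-4)
river: ρ → (-4,22,10)
river: ρ → (10,18,-8)
river: ρ → (-8,14,14)
river: ρ → (14,14,-8)
closes: descent 0, river 10
min |a| on river = 2

2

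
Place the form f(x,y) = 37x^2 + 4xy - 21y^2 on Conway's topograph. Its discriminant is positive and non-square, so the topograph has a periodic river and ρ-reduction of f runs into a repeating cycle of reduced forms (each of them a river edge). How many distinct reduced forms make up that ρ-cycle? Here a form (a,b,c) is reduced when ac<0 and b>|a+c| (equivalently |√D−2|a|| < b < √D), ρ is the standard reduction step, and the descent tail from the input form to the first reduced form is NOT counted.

D = 3124, ⌊√D⌋ = 55
descent: ρ → (-21,38,20)  [lands on river]
river: ρ → (20,42,-17)
river: ρ → (-17,26,36)
river: ρ → (36,46,-7)
river: ρ → (-7,52,15)
river: ρ → (15,38,-28)
river: ρ → (-28,18,25)
river: ρ → (25,32,-21)
river: ρ → (-21,52,5)
river: ρ → (5,48,-41)
river: ρ → (-41,34,12)
river: ρ → (12,38,-35)
river: ρ → (-35,32,15)
river: ρ → (15,28,-39)
river: ρ → (-39,50,4)
river: ρ → (4,54,-13)
river: ρ → (-13,50,12)
river: ρ → (12,46,-21)
ρ-cycle length = 18 (tail of 1 descent step not counted)

18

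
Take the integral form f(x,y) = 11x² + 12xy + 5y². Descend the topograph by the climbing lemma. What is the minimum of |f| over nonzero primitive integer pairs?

translate: b→-10 (≡12 mod 22), so (11,12,5)→(11,-10,4)
flip: (11,-10,4)→(4,10,11)
translate: b→2 (≡10 mod 8), so (4,10,11)→(4,2,5)
reduced (well bottom): (4,2,5) with a≤c, −a<b≤a
well minimum = a = 4

4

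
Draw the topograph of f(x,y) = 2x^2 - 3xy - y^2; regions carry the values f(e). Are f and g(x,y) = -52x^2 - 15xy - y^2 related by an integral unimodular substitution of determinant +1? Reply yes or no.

D₁ = 17, D₂ = 17
river cycle of f (length 6): (-1, 3, 2), (2, 1, -2), (-2, 3, 1), (1, 3, -2), (-2, 1, 2), (2, 3, -1)
river cycle of g (length 6): (-1, 3, 2), (2, 1, -2), (-2, 3, 1), (1, 3, -2), (-2, 1, 2), (2, 3, -1)
cycles coincide ⇒ equivalent

yes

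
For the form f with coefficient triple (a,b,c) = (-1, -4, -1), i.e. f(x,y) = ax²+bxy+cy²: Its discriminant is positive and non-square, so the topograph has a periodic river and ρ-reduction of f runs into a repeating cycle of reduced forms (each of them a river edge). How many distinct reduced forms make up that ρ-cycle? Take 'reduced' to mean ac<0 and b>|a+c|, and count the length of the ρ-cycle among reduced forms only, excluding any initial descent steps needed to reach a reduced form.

D = 12, ⌊√D⌋ = 3
descent: ρ → (-1,2,2)  [lands on river]
river: ρ → (2,2,-1)
ρ-cycle length = 2 (tail of 1 descent step not counted)

2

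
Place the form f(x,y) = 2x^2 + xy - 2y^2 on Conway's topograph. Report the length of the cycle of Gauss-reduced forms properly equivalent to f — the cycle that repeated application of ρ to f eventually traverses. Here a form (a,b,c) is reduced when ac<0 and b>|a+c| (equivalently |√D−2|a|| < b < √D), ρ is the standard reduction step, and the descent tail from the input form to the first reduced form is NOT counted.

D = 17, ⌊√D⌋ = 4
river: ρ → (-2,3,1)
river: ρ → (1,3,-2)
river: ρ → (-2,1,2)
river: ρ → (2,3,-1)
river: ρ → (-1,3,2)
river: ρ → (2,1,-2)
ρ-cycle length = 6 (tail of 0 descent steps not counted)

6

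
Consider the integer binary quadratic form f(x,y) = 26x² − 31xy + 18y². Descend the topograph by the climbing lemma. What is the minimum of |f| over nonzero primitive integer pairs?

translate: b→21 (≡-31 mod 52), so (26,-31,18)→(26,21,13)
flip: (26,21,13)→(13,-21,26)
translate: b→5 (≡-21 mod 26), so (13,-21,26)→(13,5,18)
reduced (well bottom): (13,5,18) with a≤c, −a<b≤a
well minimum = a = 13

13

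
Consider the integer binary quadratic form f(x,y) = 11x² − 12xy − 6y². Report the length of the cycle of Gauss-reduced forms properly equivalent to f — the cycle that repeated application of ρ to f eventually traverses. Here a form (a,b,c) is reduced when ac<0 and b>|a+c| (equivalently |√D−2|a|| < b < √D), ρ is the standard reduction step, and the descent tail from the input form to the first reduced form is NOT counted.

D = 408, ⌊√D⌋ = 20
descent: ρ → (-6,12,11)  [lands on river]
river: ρ → (11,10,-7)
river: ρ → (-7,18,3)
river: ρ → (3,18,-7)
river: ρ → (-7,10,11)
river: ρ → (11,12,-6)
ρ-cycle length = 6 (tail of 1 descent step not counted)

6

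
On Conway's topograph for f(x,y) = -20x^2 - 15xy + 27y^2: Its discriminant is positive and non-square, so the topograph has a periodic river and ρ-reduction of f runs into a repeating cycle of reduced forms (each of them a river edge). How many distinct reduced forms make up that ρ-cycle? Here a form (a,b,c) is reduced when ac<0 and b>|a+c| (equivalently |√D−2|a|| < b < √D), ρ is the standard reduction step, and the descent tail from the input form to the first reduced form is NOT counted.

D = 2385, ⌊√D⌋ = 48
descent: ρ → (27,15,-20)  [lands on river]
river: ρ → (-20,25,22)
river: ρ → (22,19,-23)
river: ρ → (-23,27,18)
river: ρ → (18,45,-5)
river: ρ → (-5,45,18)
river: ρ → (18,27,-23)
river: ρ → (-23,19,22)
river: ρ → (22,25,-20)
river: ρ → (-20,15,27)
river: ρ → (27,39,-8)
river: ρ → (-8,41,22)
river: ρ → (22,47,-2)
river: ρ → (-2,45,45)
river: ρ → (45,45,-2)
river: ρ → (-2,47,22)
river: ρ → (22,41,-8)
river: ρ → (-8,39,27)
ρ-cycle length = 18 (tail of 1 descent step not counted)

18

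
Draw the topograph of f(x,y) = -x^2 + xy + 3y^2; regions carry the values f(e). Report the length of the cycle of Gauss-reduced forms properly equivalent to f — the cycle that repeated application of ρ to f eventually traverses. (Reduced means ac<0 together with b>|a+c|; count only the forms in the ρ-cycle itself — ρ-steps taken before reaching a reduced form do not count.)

D = 13, ⌊√D⌋ = 3
descent: ρ → (3,-1,-1)
descent: ρ → (-1,3,1)  [lands on river]
river: ρ → (1,3,-1)
ρ-cycle length = 2 (tail of 2 descent steps not counted)

2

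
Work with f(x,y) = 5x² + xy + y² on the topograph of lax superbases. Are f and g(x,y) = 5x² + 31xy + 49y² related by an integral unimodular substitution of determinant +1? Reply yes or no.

D₁ = -19, D₂ = -19
f: flip: (5,1,1)→(1,-1,5)
f: translate: b→1 (≡-1 mod 2), so (1,-1,5)→(1,1,5)
f: reduced (well bottom): (1,1,5) with a≤c, −a<b≤a
g: translate: b→1 (≡31 mod 10), so (5,31,49)→(5,1,1)
g: flip: (5,1,1)→(1,-1,5)
g: translate: b→1 (≡-1 mod 2), so (1,-1,5)→(1,1,5)
g: reduced (well bottom): (1,1,5) with a≤c, −a<b≤a
reduced forms (1, 1, 5) vs (1, 1, 5) ⇒ equivalent

yes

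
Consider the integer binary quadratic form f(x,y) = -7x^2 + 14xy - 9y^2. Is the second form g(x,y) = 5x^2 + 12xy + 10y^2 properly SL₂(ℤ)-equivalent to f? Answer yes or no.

D₁ = -56, D₂ = -56
f is negative-definite; reduce −f:
−f: translate: b→0 (≡-14 mod 14), so (7,-14,9)→(7,0,2)
−f: flip: (7,0,2)→(2,0,7)
−f: reduced (well bottom): (2,0,7) with a≤c, −a<b≤a
flip sign back: reduced form of f is (-2,0,-7)
g: translate: b→2 (≡12 mod 10), so (5,12,10)→(5,2,3)
g: flip: (5,2,3)→(3,-2,5)
g: reduced (well bottom): (3,-2,5) with a≤c, −a<b≤a
reduced forms (-2, 0, -7) vs (3, -2, 5) ⇒ inequivalent

no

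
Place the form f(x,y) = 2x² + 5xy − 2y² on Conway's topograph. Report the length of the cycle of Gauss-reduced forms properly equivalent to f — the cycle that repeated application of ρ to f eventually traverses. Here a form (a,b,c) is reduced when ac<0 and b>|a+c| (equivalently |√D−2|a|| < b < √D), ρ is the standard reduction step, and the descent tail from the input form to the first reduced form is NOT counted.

D = 41, ⌊√D⌋ = 6
river: ρ → (-2,3,4)
river: ρ → (4,5,-1)
river: ρ → (-1,5,4)
river: ρ → (4,3,-2)
river: ρ → (-2,5,2)
river: ρ → (2,3,-4)
river: ρ → (-4,5,1)
river: ρ → (1,5,-4)
river: ρ → (-4,3,2)
river: ρ → (2,5,-2)
ρ-cycle length = 10 (tail of 0 descent steps not counted)

10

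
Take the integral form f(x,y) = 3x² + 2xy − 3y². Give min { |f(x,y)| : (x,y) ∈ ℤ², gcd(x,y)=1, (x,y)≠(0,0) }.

river: ρ → (-3,4,2)
river: ρ → (2,4,-3)
river: ρ → (-3,2,3)
river: ρ → (3,4,-2)
river: ρ → (-2,4,3)
river: ρ → (3,2,-3)
closes: descent 0, river 6
min |a| on river = 2

2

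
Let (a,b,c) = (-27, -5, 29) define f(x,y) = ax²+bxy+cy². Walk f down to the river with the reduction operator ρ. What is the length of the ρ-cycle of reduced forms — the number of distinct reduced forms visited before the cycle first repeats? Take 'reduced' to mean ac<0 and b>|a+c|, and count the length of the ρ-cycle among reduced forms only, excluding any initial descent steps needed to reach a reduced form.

D = 3157, ⌊√D⌋ = 56
descent: ρ → (29,5,-27)  [lands on river]
river: ρ → (-27,49,7)
river: ρ → (7,49,-27)
river: ρ → (-27,5,29)
river: ρ → (29,53,-3)
river: ρ → (-3,55,11)
river: ρ → (11,55,-3)
river: ρ → (-3,53,29)
ρ-cycle length = 8 (tail of 1 descent step not counted)

8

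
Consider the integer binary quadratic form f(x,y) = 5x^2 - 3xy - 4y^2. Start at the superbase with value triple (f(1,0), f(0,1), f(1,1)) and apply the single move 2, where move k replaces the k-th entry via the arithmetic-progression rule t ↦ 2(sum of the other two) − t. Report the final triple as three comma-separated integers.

start (5,-4,-2) = (f(1,0),f(0,1),f(1,1))
replace slot 2: 2·(5+(-2)) − (-4) = 10 → (5,10,-2)

5,10,-2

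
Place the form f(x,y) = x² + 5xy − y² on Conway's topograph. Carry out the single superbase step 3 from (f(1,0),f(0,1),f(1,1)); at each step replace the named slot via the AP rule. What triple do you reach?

start (1,-1,5) = (f(1,0),f(0,1),f(1,1))
replace slot 3: 2·(1+(-1)) − 5 = -5 → (1,-1,-5)

1,-1,-5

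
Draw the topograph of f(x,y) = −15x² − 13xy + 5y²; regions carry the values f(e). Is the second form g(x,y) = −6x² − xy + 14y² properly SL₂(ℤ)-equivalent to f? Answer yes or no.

D₁ = 469, D₂ = 337
discriminants differ ⇒ not SL₂(ℤ)-equivalent

no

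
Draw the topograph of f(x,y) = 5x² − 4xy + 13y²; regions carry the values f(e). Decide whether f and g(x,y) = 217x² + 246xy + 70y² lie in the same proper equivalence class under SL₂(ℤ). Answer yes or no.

D₁ = -244, D₂ = -244
f: reduced (well bottom): (5,-4,13) with a≤c, −a<b≤a
g: translate: b→-188 (≡246 mod 434), so (217,246,70)→(217,-188,41)
g: flip: (217,-188,41)→(41,188,217)
g: translate: b→24 (≡188 mod 82), so (41,188,217)→(41,24,5)
g: flip: (41,24,5)→(5,-24,41)
g: translate: b→-4 (≡-24 mod 10), so (5,-24,41)→(5,-4,13)
g: reduced (well bottom): (5,-4,13) with a≤c, −a<b≤a
reduced forms (5, -4, 13) vs (5, -4, 13) ⇒ equivalent

yes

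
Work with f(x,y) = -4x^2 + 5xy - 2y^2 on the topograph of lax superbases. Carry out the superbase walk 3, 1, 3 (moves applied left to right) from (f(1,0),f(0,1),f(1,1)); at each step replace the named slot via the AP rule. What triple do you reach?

start (-4,-2,-1) = (f(1,0),f(0,1),f(1,1))
replace slot 3: 2·((-4)+(-2)) − (-1) = -11 → (-4,-2,-11)
replace slot 1: 2·((-2)+(-11)) − (-4) = -22 → (-22,-2,-11)
replace slot 3: 2·((-22)+(-2)) − (-11) = -37 → (-22,-2,-37)

-22,-2,-37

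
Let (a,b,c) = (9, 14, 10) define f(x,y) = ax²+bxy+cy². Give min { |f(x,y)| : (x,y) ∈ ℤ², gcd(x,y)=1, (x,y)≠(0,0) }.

translate: b→-4 (≡14 mod 18), so (9,14,10)→(9,-4,5)
flip: (9,-4,5)→(5,4,9)
reduced (well bottom): (5,4,9) with a≤c, −a<b≤a
well minimum = a = 5

5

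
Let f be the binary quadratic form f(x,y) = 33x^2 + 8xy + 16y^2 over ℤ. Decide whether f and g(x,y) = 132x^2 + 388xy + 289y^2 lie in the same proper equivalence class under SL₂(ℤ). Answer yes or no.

D₁ = -2048, D₂ = -2048
f: flip: (33,8,16)→(16,-8,33)
f: reduced (well bottom): (16,-8,33) with a≤c, −a<b≤a
g: translate: b→124 (≡388 mod 264), so (132,388,289)→(132,124,33)
g: flip: (132,124,33)→(33,-124,132)
g: translate: b→8 (≡-124 mod 66), so (33,-124,132)→(33,8,16)
g: flip: (33,8,16)→(16,-8,33)
g: reduced (well bottom): (16,-8,33) with a≤c, −a<b≤a
reduced forms (16, -8, 33) vs (16, -8, 33) ⇒ equivalent

yes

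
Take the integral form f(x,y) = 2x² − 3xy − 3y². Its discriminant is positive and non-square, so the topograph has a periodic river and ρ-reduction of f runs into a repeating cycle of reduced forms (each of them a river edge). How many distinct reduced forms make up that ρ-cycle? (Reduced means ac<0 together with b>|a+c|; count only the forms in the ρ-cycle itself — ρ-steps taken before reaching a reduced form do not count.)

D = 33, ⌊√D⌋ = 5
descent: ρ → (-3,3,2)  [lands on river]
river: ρ → (2,5,-1)
river: ρ → (-1,5,2)
river: ρ → (2,3,-3)
ρ-cycle length = 4 (tail of 1 descent step not counted)

4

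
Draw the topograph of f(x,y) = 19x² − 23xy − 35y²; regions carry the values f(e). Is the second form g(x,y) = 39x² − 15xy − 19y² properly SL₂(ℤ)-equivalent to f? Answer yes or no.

D₁ = 3189, D₂ = 3189
river cycle of f (length 26): (-35, 23, 19), (19, 53, -5), (-5, 47, 49), (49, 51, -3), (-3, 51, 49), (49, 47, -5), (-5, 53, 19), (19, 23, -35), (-35, 47, 7), (7, 51, -21), … (16 more)
river cycle of g (length 26): (-19, 53, 5), (5, 47, -49), (-49, 51, 3), (3, 51, -49), (-49, 47, 5), (5, 53, -19), (-19, 23, 35), (35, 47, -7), (-7, 51, 21), (21, 33, -25), … (16 more)
cycles differ ⇒ inequivalent

no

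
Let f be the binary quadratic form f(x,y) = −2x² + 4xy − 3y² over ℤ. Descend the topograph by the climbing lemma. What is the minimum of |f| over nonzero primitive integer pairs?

translate: b→0 (≡-4 mod 4), so (2,-4,3)→(2,0,1)
flip: (2,0,1)→(1,0,2)
reduced (well bottom): (1,0,2) with a≤c, −a<b≤a
well minimum |f| = |-1| = 1 (negative-definite)

1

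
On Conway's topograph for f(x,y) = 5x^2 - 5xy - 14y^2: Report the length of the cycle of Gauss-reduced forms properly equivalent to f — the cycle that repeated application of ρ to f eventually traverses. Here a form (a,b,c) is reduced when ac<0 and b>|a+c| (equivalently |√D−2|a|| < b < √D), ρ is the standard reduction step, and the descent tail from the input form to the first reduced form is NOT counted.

D = 305, ⌊√D⌋ = 17
descent: ρ → (-14,5,5)
descent: ρ → (5,15,-4)  [lands on river]
river: ρ → (-4,17,1)
river: ρ → (1,17,-4)
river: ρ → (-4,15,5)
ρ-cycle length = 4 (tail of 2 descent steps not counted)

4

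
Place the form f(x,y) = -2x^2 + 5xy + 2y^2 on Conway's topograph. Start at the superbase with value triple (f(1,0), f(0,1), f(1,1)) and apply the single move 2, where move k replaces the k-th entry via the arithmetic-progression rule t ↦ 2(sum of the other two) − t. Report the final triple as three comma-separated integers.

start (-2,2,5) = (f(1,0),f(0,1),f(1,1))
replace slot 2: 2·((-2)+5) − 2 = 4 → (-2,4,5)

-2,4,5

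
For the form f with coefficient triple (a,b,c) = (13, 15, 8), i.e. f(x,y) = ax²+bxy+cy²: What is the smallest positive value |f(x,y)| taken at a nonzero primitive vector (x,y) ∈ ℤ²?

translate: b→-11 (≡15 mod 26), so (13,15,8)→(13,-11,6)
flip: (13,-11,6)→(6,11,13)
translate: b→-1 (≡11 mod 12), so (6,11,13)→(6,-1,8)
reduced (well bottom): (6,-1,8) with a≤c, −a<b≤a
well minimum = a = 6

6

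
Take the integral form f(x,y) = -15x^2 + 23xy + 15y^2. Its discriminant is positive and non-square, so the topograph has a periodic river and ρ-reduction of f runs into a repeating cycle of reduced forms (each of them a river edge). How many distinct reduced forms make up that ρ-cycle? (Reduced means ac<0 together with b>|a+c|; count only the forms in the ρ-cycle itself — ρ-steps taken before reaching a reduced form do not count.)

D = 1429, ⌊√D⌋ = 37
river: ρ → (15,37,-1)
river: ρ → (-1,37,15)
river: ρ → (15,23,-15)
river: ρ → (-15,37,1)
river: ρ → (1,37,-15)
river: ρ → (-15,23,15)
ρ-cycle length = 6 (tail of 0 descent steps not counted)

6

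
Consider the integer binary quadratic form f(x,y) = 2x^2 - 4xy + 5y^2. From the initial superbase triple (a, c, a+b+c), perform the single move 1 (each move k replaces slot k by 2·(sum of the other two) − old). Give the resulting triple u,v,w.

start (2,5,3) = (f(1,0),f(0,1),f(1,1))
replace slot 1: 2·(5+3) − 2 = 14 → (14,5,3)

14,5,3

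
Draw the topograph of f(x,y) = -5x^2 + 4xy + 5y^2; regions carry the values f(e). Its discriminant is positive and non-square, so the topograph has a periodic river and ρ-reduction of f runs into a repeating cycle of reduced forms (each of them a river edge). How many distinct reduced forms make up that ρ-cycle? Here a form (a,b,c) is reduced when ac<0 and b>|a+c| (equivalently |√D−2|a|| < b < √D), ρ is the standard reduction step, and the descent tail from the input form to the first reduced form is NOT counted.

D = 116, ⌊√D⌋ = 10
river: ρ → (5,6,-4)
river: ρ → (-4,10,1)
river: ρ → (1,10,-4)
river: ρ → (-4,6,5)
river: ρ → (5,4,-5)
river: ρ → (-5,6,4)
river: ρ → (4,10,-1)
river: ρ → (-1,10,4)
river: ρ → (4,6,-5)
river: ρ → (-5,4,5)
ρ-cycle length = 10 (tail of 0 descent steps not counted)

10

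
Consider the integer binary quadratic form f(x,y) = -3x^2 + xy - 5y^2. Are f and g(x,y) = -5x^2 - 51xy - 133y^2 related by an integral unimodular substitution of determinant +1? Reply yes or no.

D₁ = -59, D₂ = -59
f is negative-definite; reduce −f:
−f: reduced (well bottom): (3,-1,5) with a≤c, −a<b≤a
flip sign back: reduced form of f is (-3,1,-5)
g is negative-definite; reduce −g:
−g: translate: b→1 (≡51 mod 10), so (5,51,133)→(5,1,3)
−g: flip: (5,1,3)→(3,-1,5)
−g: reduced (well bottom): (3,-1,5) with a≤c, −a<b≤a
flip sign back: reduced form of g is (-3,1,-5)
reduced forms (-3, 1, -5) vs (-3, 1, -5) ⇒ equivalent

yes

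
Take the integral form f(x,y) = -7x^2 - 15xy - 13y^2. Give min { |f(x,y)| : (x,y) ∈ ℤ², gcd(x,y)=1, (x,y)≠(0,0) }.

translate: b→1 (≡15 mod 14), so (7,15,13)→(7,1,5)
flip: (7,1,5)→(5,-1,7)
reduced (well bottom): (5,-1,7) with a≤c, −a<b≤a
well minimum |f| = |-5| = 5 (negative-definite)

5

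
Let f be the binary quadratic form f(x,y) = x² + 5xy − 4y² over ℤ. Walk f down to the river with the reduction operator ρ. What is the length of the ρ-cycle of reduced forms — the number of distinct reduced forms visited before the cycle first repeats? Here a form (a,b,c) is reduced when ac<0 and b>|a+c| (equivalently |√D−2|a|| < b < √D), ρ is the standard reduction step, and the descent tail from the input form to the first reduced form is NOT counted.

D = 41, ⌊√D⌋ = 6
river: ρ → (-4,3,2)
river: ρ → (2,5,-2)
river: ρ → (-2,3,4)
river: ρ → (4,5,-1)
river: ρ → (-1,5,4)
river: ρ → (4,3,-2)
river: ρ → (-2,5,2)
river: ρ → (2,3,-4)
river: ρ → (-4,5,1)
river: ρ → (1,5,-4)
ρ-cycle length = 10 (tail of 0 descent steps not counted)

10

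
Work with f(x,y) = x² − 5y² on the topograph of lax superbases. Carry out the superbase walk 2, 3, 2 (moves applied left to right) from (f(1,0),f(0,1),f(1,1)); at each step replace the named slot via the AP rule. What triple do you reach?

start (1,-5,-4) = (f(1,0),f(0,1),f(1,1))
replace slot 2: 2·(1+(-4)) − (-5) = -1 → (1,-1,-4)
replace slot 3: 2·(1+(-1)) − (-4) = 4 → (1,-1,4)
replace slot 2: 2·(1+4) − (-1) = 11 → (1,11,4)

1,11,4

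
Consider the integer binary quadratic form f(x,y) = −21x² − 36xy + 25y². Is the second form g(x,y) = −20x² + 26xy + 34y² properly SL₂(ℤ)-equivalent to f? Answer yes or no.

D₁ = 3396, D₂ = 3396
river cycle of f (length 30): (25, 36, -21), (-21, 48, 13), (13, 56, -5), (-5, 54, 24), (24, 42, -17), (-17, 26, 40), (40, 54, -3), (-3, 54, 40), (40, 26, -17), (-17, 42, 24), … (20 more)
river cycle of g (length 34): (34, 42, -12), (-12, 54, 10), (10, 46, -32), (-32, 18, 24), (24, 30, -26), (-26, 22, 28), (28, 34, -20), (-20, 46, 16), (16, 50, -14), (-14, 34, 40), … (24 more)
cycles differ ⇒ inequivalent

no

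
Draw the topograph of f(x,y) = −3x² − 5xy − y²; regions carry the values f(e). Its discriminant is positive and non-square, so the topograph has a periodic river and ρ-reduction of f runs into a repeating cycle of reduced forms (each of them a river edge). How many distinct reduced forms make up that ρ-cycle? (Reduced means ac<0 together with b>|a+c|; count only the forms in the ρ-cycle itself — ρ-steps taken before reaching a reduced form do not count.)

D = 13, ⌊√D⌋ = 3
descent: ρ → (-1,3,1)  [lands on river]
river: ρ → (1,3,-1)
ρ-cycle length = 2 (tail of 1 descent step not counted)

2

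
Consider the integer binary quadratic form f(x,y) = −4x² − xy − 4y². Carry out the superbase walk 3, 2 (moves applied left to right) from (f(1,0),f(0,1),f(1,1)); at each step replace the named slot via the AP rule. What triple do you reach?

start (-4,-4,-9) = (f(1,0),f(0,1),f(1,1))
replace slot 3: 2·((-4)+(-4)) − (-9) = -7 → (-4,-4,-7)
replace slot 2: 2·((-4)+(-7)) − (-4) = -18 → (-4,-18,-7)

-4,-18,-7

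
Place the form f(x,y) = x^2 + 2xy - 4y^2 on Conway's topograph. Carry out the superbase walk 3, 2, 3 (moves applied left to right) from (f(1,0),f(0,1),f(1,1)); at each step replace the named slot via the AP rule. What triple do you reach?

start (1,-4,-1) = (f(1,0),f(0,1),f(1,1))
replace slot 3: 2·(1+(-4)) − (-1) = -5 → (1,-4,-5)
replace slot 2: 2·(1+(-5)) − (-4) = -4 → (1,-4,-5)
replace slot 3: 2·(1+(-4)) − (-5) = -1 → (1,-4,-1)

1,-4,-1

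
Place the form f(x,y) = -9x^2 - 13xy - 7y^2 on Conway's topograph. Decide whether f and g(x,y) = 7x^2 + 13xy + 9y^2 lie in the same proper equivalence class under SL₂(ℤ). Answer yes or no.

D₁ = -83, D₂ = -83
f is negative-definite; reduce −f:
−f: translate: b→-5 (≡13 mod 18), so (9,13,7)→(9,-5,3)
−f: flip: (9,-5,3)→(3,5,9)
−f: translate: b→-1 (≡5 mod 6), so (3,5,9)→(3,-1,7)
−f: reduced (well bottom): (3,-1,7) with a≤c, −a<b≤a
flip sign back: reduced form of f is (-3,1,-7)
g: translate: b→-1 (≡13 mod 14), so (7,13,9)→(7,-1,3)
g: flip: (7,-1,3)→(3,1,7)
g: reduced (well bottom): (3,1,7) with a≤c, −a<b≤a
reduced forms (-3, 1, -7) vs (3, 1, 7) ⇒ inequivalent

no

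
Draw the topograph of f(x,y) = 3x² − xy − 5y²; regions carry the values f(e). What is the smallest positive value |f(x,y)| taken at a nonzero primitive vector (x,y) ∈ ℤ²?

descent: ρ → (-5,1,3)
descent: ρ → (3,5,-3)  [lands on river]
river: ρ → (-3,7,1)
river: ρ → (1,7,-3)
river: ρ → (-3,5,3)
river: ρ → (3,7,-1)
river: ρ → (-1,7,3)
closes: descent 2, river 6
min |a| on river = 1

1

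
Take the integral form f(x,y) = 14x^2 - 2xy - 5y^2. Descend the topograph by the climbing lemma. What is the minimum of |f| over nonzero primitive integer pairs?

descent: ρ → (-5,12,7)  [lands on river]
river: ρ → (7,16,-1)
river: ρ → (-1,16,7)
river: ρ → (7,12,-5)
river: ρ → (-5,8,11)
river: ρ → (11,14,-2)
river: ρ → (-2,14,11)
river: ρ → (11,8,-5)
closes: descent 1, river 8
min |a| on river = 1

1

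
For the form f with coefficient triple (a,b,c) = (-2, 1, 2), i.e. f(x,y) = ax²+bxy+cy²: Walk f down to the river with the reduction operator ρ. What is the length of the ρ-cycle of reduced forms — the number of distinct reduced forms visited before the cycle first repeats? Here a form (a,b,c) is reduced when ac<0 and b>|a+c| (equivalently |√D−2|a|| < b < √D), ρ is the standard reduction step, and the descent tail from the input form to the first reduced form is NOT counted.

D = 17, ⌊√D⌋ = 4
river: ρ → (2,3,-1)
river: ρ → (-1,3,2)
river: ρ → (2,1,-2)
river: ρ → (-2,3,1)
river: ρ → (1,3,-2)
river: ρ → (-2,1,2)
ρ-cycle length = 6 (tail of 0 descent steps not counted)

6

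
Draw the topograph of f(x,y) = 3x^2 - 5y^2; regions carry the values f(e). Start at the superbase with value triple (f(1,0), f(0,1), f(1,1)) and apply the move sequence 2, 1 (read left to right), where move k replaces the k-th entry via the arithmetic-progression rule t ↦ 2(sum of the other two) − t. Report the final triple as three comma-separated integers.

start (3,-5,-2) = (f(1,0),f(0,1),f(1,1))
replace slot 2: 2·(3+(-2)) − (-5) = 7 → (3,7,-2)
replace slot 1: 2·(7+(-2)) − 3 = 7 → (7,7,-2)

7,7,-2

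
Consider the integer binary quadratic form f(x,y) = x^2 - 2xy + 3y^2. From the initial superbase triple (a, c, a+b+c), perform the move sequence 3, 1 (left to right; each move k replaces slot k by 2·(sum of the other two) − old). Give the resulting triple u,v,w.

start (1,3,2) = (f(1,0),f(0,1),f(1,1))
replace slot 3: 2·(1+3) − 2 = 6 → (1,3,6)
replace slot 1: 2·(3+6) − 1 = 17 → (17,3,6)

17,3,6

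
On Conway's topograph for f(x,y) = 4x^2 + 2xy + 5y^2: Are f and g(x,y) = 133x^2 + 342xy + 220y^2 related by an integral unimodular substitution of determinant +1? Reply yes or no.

D₁ = -76, D₂ = -76
f: reduced (well bottom): (4,2,5) with a≤c, −a<b≤a
g: translate: b→76 (≡342 mod 266), so (133,342,220)→(133,76,11)
g: flip: (133,76,11)→(11,-76,133)
g: translate: b→-10 (≡-76 mod 22), so (11,-76,133)→(11,-10,4)
g: flip: (11,-10,4)→(4,10,11)
g: translate: b→2 (≡10 mod 8), so (4,10,11)→(4,2,5)
g: reduced (well bottom): (4,2,5) with a≤c, −a<b≤a
reduced forms (4, 2, 5) vs (4, 2, 5) ⇒ equivalent

yes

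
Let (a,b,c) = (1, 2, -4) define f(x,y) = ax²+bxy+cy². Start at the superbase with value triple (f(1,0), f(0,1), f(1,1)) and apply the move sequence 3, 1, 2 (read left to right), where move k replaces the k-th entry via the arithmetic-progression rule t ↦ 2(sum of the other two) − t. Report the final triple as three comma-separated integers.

start (1,-4,-1) = (f(1,0),f(0,1),f(1,1))
replace slot 3: 2·(1+(-4)) − (-1) = -5 → (1,-4,-5)
replace slot 1: 2·((-4)+(-5)) − 1 = -19 → (-19,-4,-5)
replace slot 2: 2·((-19)+(-5)) − (-4) = -44 → (-19,-44,-5)

-19,-44,-5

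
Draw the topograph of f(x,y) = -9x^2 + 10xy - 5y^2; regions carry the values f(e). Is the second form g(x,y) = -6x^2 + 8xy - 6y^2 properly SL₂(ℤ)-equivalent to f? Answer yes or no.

D₁ = -80, D₂ = -80
f is negative-definite; reduce −f:
−f: translate: b→8 (≡-10 mod 18), so (9,-10,5)→(9,8,4)
−f: flip: (9,8,4)→(4,-8,9)
−f: translate: b→0 (≡-8 mod 8), so (4,-8,9)→(4,0,5)
−f: reduced (well bottom): (4,0,5) with a≤c, −a<b≤a
flip sign back: reduced form of f is (-4,0,-5)
g is negative-definite; reduce −g:
−g: translate: b→4 (≡-8 mod 12), so (6,-8,6)→(6,4,4)
−g: flip: (6,4,4)→(4,-4,6)
−g: translate: b→4 (≡-4 mod 8), so (4,-4,6)→(4,4,6)
−g: reduced (well bottom): (4,4,6) with a≤c, −a<b≤a
flip sign back: reduced form of g is (-4,-4,-6)
reduced forms (-4, 0, -5) vs (-4, -4, -6) ⇒ inequivalent

no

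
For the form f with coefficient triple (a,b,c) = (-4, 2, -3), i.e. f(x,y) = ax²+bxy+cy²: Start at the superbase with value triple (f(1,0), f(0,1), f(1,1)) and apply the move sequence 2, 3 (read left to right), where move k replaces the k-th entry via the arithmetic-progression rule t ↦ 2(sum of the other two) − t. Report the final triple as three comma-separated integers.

start (-4,-3,-5) = (f(1,0),f(0,1),f(1,1))
replace slot 2: 2·((-4)+(-5)) − (-3) = -15 → (-4,-15,-5)
replace slot 3: 2·((-4)+(-15)) − (-5) = -33 → (-4,-15,-33)

-4,-15,-33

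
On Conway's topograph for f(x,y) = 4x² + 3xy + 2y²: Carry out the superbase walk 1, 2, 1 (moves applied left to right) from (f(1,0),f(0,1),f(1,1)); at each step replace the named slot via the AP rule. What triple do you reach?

start (4,2,9) = (f(1,0),f(0,1),f(1,1))
replace slot 1: 2·(2+9) − 4 = 18 → (18,2,9)
replace slot 2: 2·(18+9) − 2 = 52 → (18,52,9)
replace slot 1: 2·(52+9) − 18 = 104 → (104,52,9)

104,52,9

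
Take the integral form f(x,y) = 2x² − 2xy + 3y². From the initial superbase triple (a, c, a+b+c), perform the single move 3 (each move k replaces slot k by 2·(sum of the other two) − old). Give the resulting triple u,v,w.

start (2,3,3) = (f(1,0),f(0,1),f(1,1))
replace slot 3: 2·(2+3) − 3 = 7 → (2,3,7)

2,3,7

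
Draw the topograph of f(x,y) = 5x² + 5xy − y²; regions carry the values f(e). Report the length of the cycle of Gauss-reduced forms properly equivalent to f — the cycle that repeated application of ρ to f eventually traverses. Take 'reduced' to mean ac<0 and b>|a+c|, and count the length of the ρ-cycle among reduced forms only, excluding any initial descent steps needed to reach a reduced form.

D = 45, ⌊√D⌋ = 6
river: ρ → (-1,5,5)
river: ρ → (5,5,-1)
ρ-cycle length = 2 (tail of 0 descent steps not counted)

2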